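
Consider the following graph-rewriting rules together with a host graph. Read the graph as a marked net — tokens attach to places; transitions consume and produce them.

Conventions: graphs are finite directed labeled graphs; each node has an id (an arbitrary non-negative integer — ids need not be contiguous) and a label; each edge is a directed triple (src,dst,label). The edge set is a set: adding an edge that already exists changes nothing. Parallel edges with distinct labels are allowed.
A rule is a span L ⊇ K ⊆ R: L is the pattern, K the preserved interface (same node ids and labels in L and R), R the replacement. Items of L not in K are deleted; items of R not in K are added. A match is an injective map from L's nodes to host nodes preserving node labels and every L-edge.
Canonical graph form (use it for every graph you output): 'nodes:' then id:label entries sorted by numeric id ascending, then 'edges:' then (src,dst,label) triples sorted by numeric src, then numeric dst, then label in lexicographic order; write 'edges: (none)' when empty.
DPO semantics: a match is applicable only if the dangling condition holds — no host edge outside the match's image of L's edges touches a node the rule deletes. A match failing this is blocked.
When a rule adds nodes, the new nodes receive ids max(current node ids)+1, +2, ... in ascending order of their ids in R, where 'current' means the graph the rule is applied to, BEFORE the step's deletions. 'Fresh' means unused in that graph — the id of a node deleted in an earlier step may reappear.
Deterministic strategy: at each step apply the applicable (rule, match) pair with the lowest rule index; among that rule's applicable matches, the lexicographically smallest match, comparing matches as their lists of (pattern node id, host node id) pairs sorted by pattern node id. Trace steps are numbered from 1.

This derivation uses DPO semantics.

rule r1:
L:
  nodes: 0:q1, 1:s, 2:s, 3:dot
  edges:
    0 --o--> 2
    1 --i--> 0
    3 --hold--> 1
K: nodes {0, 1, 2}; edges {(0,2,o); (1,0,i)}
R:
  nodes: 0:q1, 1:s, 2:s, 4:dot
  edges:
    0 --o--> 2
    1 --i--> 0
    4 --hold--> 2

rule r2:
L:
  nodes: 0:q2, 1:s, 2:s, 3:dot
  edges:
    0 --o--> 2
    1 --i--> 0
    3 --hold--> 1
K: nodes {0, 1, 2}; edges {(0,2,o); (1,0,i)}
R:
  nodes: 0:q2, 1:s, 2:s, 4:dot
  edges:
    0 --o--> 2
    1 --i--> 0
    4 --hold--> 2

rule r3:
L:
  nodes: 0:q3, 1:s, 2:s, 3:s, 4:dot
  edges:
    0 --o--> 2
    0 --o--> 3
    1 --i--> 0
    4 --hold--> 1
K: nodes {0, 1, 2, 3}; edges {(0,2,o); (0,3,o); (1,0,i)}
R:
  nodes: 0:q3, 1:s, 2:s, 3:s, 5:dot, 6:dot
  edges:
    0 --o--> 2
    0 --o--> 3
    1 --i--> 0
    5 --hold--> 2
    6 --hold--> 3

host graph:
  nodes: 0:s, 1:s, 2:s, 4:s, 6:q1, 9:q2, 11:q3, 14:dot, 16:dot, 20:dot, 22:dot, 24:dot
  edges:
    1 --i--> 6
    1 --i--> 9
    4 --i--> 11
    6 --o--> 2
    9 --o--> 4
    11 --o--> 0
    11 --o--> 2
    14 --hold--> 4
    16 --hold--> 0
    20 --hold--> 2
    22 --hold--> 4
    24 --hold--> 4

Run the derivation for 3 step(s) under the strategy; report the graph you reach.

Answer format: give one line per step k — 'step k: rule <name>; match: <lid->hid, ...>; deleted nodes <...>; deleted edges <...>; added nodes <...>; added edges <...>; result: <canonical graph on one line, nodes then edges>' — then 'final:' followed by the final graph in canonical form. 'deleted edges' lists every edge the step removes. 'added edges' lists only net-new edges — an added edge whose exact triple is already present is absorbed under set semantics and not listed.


step 1: rule r3; match: 0->11, 1->4, 2->0, 3->2, 4->14; deleted nodes 14; deleted edges (14,4,hold); added nodes 25, 26; added edges (25,0,hold); (26,2,hold); result: nodes: 0:s, 1:s, 2:s, 4:s, 6:q1, 9:q2, 11:q3, 16:dot, 20:dot, 22:dot, 24:dot, 25:dot, 26:dot edges: (1,6,i); (1,9,i); (4,11,i); (6,2,o); (9,4,o); (11,0,o); (11,2,o); (16,0,hold); (20,2,hold); (22,4,hold); (24,4,hold); (25,0,hold); (26,2,hold)
step 2: rule r3; match: 0->11, 1->4, 2->0, 3->2, 4->22; deleted nodes 22; deleted edges (22,4,hold); added nodes 27, 28; added edges (27,0,hold); (28,2,hold); result: nodes: 0:s, 1:s, 2:s, 4:s, 6:q1, 9:q2, 11:q3, 16:dot, 20:dot, 24:dot, 25:dot, 26:dot, 27:dot, 28:dot edges: (1,6,i); (1,9,i); (4,11,i); (6,2,o); (9,4,o); (11,0,o); (11,2,o); (16,0,hold); (20,2,hold); (24,4,hold); (25,0,hold); (26,2,hold); (27,0,hold); (28,2,hold)
step 3: rule r3; match: 0->11, 1->4, 2->0, 3->2, 4->24; deleted nodes 24; deleted edges (24,4,hold); added nodes 29, 30; added edges (29,0,hold); (30,2,hold); result: nodes: 0:s, 1:s, 2:s, 4:s, 6:q1, 9:q2, 11:q3, 16:dot, 20:dot, 25:dot, 26:dot, 27:dot, 28:dot, 29:dot, 30:dot edges: (1,6,i); (1,9,i); (4,11,i); (6,2,o); (9,4,o); (11,0,o); (11,2,o); (16,0,hold); (20,2,hold); (25,0,hold); (26,2,hold); (27,0,hold); (28,2,hold); (29,0,hold); (30,2,hold)
final:
nodes: 0:s, 1:s, 2:s, 4:s, 6:q1, 9:q2, 11:q3, 16:dot, 20:dot, 25:dot, 26:dot, 27:dot, 28:dot, 29:dot, 30:dot
edges: (1,6,i); (1,9,i); (4,11,i); (6,2,o); (9,4,o); (11,0,o); (11,2,o); (16,0,hold); (20,2,hold); (25,0,hold); (26,2,hold); (27,0,hold); (28,2,hold); (29,0,hold); (30,2,hold)


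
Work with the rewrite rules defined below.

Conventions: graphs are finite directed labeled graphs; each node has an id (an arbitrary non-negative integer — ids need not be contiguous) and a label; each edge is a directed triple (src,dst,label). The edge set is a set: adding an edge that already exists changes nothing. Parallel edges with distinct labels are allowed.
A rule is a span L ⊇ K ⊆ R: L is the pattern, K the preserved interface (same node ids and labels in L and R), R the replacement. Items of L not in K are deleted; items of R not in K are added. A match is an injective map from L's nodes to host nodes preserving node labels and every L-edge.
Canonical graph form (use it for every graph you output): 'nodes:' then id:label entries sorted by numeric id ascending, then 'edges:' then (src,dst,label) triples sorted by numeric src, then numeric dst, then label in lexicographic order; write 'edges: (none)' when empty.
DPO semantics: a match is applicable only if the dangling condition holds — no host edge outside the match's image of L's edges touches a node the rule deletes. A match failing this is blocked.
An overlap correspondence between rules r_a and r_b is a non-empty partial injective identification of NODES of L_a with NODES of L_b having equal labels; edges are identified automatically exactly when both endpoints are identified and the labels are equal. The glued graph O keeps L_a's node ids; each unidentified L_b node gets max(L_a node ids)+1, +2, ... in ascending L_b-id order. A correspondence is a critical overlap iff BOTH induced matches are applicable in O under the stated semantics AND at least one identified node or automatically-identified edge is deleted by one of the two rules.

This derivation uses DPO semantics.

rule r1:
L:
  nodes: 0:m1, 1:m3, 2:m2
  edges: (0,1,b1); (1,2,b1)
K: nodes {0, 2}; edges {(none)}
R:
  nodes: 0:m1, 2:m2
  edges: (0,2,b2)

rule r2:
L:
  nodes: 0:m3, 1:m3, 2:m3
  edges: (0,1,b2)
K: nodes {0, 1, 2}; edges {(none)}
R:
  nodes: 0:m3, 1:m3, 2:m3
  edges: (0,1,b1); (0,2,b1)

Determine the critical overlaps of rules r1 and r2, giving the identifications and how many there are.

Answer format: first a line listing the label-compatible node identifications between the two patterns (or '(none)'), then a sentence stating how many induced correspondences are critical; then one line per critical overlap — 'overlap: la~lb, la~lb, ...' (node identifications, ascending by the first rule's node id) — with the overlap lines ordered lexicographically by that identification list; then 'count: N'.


label-compatible node identifications between L(r1) and L(r2): 1~0, 1~1, 1~2
1 of the induced correspondences is a critical overlap of r1 and r2.
overlap: 1~2
count: 1


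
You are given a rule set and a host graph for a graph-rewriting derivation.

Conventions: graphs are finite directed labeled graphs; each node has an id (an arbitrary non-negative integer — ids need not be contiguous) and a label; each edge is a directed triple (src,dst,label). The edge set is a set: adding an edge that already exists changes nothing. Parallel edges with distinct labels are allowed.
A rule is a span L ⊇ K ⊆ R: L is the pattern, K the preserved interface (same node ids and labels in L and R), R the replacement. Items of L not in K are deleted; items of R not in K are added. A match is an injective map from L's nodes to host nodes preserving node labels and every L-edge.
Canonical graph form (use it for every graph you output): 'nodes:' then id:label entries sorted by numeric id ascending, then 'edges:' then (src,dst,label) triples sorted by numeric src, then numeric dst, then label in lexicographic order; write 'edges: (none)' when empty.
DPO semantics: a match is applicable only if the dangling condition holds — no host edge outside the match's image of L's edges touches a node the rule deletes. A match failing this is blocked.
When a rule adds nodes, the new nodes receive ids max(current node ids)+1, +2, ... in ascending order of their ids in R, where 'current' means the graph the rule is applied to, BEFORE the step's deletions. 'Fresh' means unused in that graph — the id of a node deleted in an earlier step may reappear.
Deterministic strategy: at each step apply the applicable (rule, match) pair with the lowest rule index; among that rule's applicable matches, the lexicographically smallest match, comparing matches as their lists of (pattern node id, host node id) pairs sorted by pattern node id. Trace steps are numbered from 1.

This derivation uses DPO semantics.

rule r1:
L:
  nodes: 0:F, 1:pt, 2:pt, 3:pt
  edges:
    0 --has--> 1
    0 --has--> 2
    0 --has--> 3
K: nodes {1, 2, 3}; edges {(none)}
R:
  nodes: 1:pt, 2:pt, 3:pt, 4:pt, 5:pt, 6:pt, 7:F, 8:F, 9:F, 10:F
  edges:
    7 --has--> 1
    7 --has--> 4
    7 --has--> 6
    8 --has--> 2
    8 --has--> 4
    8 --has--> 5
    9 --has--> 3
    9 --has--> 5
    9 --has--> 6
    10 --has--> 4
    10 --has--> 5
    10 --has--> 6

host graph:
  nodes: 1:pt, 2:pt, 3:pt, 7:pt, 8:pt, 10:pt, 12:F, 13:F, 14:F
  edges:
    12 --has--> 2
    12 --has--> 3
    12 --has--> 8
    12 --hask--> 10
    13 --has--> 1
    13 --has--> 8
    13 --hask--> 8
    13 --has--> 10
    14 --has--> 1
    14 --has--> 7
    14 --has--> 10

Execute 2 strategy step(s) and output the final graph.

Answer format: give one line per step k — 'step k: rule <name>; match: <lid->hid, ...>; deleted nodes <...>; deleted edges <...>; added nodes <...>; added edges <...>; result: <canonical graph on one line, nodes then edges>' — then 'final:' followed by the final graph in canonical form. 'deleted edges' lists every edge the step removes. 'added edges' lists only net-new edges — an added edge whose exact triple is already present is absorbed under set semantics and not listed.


step 1: rule r1; match: 0->14, 1->1, 2->7, 3->10; deleted nodes 14; deleted edges (14,1,has); (14,7,has); (14,10,has); added nodes 15, 16, 17, 18, 19, 20, 21; added edges (18,1,has); (18,15,has); (18,17,has); (19,7,has); (19,15,has); (19,16,has); (20,10,has); (20,16,has); (20,17,has); (21,15,has); (21,16,has); (21,17,has); result: nodes: 1:pt, 2:pt, 3:pt, 7:pt, 8:pt, 10:pt, 12:F, 13:F, 15:pt, 16:pt, 17:pt, 18:F, 19:F, 20:F, 21:F edges: (12,2,has); (12,3,has); (12,8,has); (12,10,hask); (13,1,has); (13,8,has); (13,8,hask); (13,10,has); (18,1,has); (18,15,has); (18,17,has); (19,7,has); (19,15,has); (19,16,has); (20,10,has); (20,16,has); (20,17,has); (21,15,has); (21,16,has); (21,17,has)
step 2: rule r1; match: 0->18, 1->1, 2->15, 3->17; deleted nodes 18; deleted edges (18,1,has); (18,15,has); (18,17,has); added nodes 22, 23, 24, 25, 26, 27, 28; added edges (25,1,has); (25,22,has); (25,24,has); (26,15,has); (26,22,has); (26,23,has); (27,17,has); (27,23,has); (27,24,has); (28,22,has); (28,23,has); (28,24,has); result: nodes: 1:pt, 2:pt, 3:pt, 7:pt, 8:pt, 10:pt, 12:F, 13:F, 15:pt, 16:pt, 17:pt, 19:F, 20:F, 21:F, 22:pt, 23:pt, 24:pt, 25:F, 26:F, 27:F, 28:F edges: (12,2,has); (12,3,has); (12,8,has); (12,10,hask); (13,1,has); (13,8,has); (13,8,hask); (13,10,has); (19,7,has); (19,15,has); (19,16,has); (20,10,has); (20,16,has); (20,17,has); (21,15,has); (21,16,has); (21,17,has); (25,1,has); (25,22,has); (25,24,has); (26,15,has); (26,22,has); (26,23,has); (27,17,has); (27,23,has); (27,24,has); (28,22,has); (28,23,has); (28,24,has)
final:
nodes: 1:pt, 2:pt, 3:pt, 7:pt, 8:pt, 10:pt, 12:F, 13:F, 15:pt, 16:pt, 17:pt, 19:F, 20:F, 21:F, 22:pt, 23:pt, 24:pt, 25:F, 26:F, 27:F, 28:F
edges: (12,2,has); (12,3,has); (12,8,has); (12,10,hask); (13,1,has); (13,8,has); (13,8,hask); (13,10,has); (19,7,has); (19,15,has); (19,16,has); (20,10,has); (20,16,has); (20,17,has); (21,15,has); (21,16,has); (21,17,has); (25,1,has); (25,22,has); (25,24,has); (26,15,has); (26,22,has); (26,23,has); (27,17,has); (27,23,has); (27,24,has); (28,22,has); (28,23,has); (28,24,has)


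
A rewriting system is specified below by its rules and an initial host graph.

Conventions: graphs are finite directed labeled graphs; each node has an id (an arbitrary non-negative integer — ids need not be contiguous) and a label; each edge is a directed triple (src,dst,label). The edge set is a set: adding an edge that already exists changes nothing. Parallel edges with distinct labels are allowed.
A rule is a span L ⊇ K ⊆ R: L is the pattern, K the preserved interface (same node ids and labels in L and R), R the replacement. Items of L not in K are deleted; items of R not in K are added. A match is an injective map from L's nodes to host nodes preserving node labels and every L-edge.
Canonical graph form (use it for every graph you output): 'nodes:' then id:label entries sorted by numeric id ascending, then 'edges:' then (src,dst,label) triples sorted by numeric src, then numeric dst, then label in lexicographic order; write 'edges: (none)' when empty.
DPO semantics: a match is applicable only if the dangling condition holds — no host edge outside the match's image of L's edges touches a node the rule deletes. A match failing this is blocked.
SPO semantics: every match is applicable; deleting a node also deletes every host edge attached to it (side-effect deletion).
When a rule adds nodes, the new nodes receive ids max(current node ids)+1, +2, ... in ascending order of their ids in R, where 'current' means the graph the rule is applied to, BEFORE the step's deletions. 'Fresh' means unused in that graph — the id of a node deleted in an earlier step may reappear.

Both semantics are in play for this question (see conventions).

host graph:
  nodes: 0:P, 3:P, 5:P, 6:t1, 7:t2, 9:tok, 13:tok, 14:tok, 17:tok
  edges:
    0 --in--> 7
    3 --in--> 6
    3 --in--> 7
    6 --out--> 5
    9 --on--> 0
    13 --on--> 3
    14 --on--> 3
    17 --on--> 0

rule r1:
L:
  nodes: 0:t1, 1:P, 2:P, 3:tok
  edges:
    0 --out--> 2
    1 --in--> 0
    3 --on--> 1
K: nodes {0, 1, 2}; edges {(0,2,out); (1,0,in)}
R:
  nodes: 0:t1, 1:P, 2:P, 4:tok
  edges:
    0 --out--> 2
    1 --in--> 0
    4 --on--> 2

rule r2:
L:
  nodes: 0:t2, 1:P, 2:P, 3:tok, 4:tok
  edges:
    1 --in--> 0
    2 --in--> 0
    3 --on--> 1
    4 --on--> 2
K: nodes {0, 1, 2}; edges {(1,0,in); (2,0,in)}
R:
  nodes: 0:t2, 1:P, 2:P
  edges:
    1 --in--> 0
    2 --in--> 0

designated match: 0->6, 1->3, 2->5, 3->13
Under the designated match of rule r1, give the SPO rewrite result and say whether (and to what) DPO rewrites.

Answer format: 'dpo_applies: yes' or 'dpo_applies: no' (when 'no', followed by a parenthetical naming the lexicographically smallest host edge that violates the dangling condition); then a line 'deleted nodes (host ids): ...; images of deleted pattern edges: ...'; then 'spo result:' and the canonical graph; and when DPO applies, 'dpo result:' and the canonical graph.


dpo_applies: yes
deleted nodes (host ids): 13; images of deleted pattern edges: (13,3,on)
spo result:
nodes: 0:P, 3:P, 5:P, 6:t1, 7:t2, 9:tok, 14:tok, 17:tok, 18:tok
edges: (0,7,in); (3,6,in); (3,7,in); (6,5,out); (9,0,on); (14,3,on); (17,0,on); (18,5,on)
dpo result:
nodes: 0:P, 3:P, 5:P, 6:t1, 7:t2, 9:tok, 14:tok, 17:tok, 18:tok
edges: (0,7,in); (3,6,in); (3,7,in); (6,5,out); (9,0,on); (14,3,on); (17,0,on); (18,5,on)


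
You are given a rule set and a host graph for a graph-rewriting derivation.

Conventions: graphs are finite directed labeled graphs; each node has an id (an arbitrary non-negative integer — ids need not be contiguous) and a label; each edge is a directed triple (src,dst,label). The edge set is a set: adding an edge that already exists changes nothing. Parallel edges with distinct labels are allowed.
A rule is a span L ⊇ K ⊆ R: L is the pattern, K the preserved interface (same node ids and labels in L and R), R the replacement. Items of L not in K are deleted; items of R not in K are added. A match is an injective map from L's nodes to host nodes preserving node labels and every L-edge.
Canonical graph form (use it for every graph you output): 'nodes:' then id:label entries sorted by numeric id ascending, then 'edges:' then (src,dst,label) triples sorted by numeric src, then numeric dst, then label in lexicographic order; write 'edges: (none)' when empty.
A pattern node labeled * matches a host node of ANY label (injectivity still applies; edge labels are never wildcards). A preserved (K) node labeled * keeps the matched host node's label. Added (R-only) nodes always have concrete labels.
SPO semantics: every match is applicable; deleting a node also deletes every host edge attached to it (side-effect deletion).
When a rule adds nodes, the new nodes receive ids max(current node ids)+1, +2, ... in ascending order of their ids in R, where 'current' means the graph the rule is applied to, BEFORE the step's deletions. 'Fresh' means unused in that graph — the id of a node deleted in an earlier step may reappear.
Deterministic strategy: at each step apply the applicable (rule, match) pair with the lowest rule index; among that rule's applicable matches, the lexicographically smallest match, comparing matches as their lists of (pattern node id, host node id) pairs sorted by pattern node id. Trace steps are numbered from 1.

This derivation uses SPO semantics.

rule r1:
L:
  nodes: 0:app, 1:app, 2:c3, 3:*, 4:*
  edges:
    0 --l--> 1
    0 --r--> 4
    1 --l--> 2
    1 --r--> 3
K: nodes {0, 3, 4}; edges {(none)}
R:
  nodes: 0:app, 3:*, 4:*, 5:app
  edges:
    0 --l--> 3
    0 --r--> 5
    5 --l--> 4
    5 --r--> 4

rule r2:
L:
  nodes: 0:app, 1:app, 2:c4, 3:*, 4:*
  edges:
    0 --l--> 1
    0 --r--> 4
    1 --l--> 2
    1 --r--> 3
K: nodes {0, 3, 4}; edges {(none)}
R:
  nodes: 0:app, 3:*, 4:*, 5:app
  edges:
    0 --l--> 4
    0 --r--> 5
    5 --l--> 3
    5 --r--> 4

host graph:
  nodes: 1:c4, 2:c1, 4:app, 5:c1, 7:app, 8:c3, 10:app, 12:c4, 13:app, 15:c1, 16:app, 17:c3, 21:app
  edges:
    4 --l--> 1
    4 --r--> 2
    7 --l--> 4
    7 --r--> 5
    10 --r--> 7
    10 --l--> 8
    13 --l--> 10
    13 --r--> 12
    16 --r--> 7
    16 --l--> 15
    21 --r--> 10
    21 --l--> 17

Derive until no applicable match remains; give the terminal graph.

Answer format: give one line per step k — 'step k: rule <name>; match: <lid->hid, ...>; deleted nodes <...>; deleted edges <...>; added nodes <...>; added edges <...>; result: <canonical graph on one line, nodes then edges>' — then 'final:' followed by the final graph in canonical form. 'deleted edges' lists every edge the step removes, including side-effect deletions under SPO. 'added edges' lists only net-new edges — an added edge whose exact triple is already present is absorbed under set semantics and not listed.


step 1: rule r1; match: 0->13, 1->10, 2->8, 3->7, 4->12; deleted nodes 8, 10; deleted edges (10,7,r); (10,8,l); (13,10,l); (13,12,r); (21,10,r); added nodes 22; added edges (13,7,l); (13,22,r); (22,12,l); (22,12,r); result: nodes: 1:c4, 2:c1, 4:app, 5:c1, 7:app, 12:c4, 13:app, 15:c1, 16:app, 17:c3, 21:app, 22:app edges: (4,1,l); (4,2,r); (7,4,l); (7,5,r); (13,7,l); (13,22,r); (16,7,r); (16,15,l); (21,17,l); (22,12,l); (22,12,r)
step 2: rule r2; match: 0->7, 1->4, 2->1, 3->2, 4->5; deleted nodes 1, 4; deleted edges (4,1,l); (4,2,r); (7,4,l); (7,5,r); added nodes 23; added edges (7,5,l); (7,23,r); (23,2,l); (23,5,r); result: nodes: 2:c1, 5:c1, 7:app, 12:c4, 13:app, 15:c1, 16:app, 17:c3, 21:app, 22:app, 23:app edges: (7,5,l); (7,23,r); (13,7,l); (13,22,r); (16,7,r); (16,15,l); (21,17,l); (22,12,l); (22,12,r); (23,2,l); (23,5,r)
final:
nodes: 2:c1, 5:c1, 7:app, 12:c4, 13:app, 15:c1, 16:app, 17:c3, 21:app, 22:app, 23:app
edges: (7,5,l); (7,23,r); (13,7,l); (13,22,r); (16,7,r); (16,15,l); (21,17,l); (22,12,l); (22,12,r); (23,2,l); (23,5,r)


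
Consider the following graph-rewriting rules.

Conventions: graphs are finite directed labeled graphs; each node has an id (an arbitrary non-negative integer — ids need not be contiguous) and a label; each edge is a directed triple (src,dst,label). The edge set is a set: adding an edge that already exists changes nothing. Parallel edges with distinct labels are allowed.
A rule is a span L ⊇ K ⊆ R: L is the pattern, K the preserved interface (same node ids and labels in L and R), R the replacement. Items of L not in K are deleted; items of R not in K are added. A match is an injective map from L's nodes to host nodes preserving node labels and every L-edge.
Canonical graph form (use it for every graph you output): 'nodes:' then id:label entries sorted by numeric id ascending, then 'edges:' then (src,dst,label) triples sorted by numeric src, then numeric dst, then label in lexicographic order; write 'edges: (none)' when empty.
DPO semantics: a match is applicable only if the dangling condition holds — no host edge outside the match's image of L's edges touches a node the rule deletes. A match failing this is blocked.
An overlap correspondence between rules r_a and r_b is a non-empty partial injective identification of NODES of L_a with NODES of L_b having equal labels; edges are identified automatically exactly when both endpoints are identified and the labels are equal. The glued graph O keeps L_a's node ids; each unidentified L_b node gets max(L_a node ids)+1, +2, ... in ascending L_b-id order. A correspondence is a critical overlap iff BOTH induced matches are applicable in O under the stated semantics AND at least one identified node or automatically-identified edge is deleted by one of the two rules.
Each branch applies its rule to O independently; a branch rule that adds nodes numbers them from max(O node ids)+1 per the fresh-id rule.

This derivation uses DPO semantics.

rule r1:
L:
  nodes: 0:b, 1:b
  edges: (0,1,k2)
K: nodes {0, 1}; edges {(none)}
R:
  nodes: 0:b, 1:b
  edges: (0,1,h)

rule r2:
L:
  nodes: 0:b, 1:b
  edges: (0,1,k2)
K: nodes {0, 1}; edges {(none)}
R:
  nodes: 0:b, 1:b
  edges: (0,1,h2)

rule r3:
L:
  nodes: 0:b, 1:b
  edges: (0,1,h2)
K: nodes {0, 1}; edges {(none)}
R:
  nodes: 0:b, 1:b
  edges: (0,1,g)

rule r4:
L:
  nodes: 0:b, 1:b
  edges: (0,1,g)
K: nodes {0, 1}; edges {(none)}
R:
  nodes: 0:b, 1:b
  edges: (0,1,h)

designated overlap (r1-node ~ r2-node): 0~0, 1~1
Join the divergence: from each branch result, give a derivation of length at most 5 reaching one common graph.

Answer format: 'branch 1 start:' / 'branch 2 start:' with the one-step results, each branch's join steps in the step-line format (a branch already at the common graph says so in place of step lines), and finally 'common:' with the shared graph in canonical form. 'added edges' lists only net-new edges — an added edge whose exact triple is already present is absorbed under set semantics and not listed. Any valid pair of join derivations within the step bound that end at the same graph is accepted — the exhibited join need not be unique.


branch 1 start:
nodes: 0:b, 1:b
edges: (0,1,h)
branch 2 start:
nodes: 0:b, 1:b
edges: (0,1,h2)
branch 1: already at the common graph (0 steps)
branch 2 step 1: rule r3; match: 0->0, 1->1; deleted nodes (none); deleted edges (0,1,h2); added nodes (none); added edges (0,1,g); result: nodes: 0:b, 1:b edges: (0,1,g)
branch 2 step 2: rule r4; match: 0->0, 1->1; deleted nodes (none); deleted edges (0,1,g); added nodes (none); added edges (0,1,h); result: nodes: 0:b, 1:b edges: (0,1,h)
common:
nodes: 0:b, 1:b
edges: (0,1,h)


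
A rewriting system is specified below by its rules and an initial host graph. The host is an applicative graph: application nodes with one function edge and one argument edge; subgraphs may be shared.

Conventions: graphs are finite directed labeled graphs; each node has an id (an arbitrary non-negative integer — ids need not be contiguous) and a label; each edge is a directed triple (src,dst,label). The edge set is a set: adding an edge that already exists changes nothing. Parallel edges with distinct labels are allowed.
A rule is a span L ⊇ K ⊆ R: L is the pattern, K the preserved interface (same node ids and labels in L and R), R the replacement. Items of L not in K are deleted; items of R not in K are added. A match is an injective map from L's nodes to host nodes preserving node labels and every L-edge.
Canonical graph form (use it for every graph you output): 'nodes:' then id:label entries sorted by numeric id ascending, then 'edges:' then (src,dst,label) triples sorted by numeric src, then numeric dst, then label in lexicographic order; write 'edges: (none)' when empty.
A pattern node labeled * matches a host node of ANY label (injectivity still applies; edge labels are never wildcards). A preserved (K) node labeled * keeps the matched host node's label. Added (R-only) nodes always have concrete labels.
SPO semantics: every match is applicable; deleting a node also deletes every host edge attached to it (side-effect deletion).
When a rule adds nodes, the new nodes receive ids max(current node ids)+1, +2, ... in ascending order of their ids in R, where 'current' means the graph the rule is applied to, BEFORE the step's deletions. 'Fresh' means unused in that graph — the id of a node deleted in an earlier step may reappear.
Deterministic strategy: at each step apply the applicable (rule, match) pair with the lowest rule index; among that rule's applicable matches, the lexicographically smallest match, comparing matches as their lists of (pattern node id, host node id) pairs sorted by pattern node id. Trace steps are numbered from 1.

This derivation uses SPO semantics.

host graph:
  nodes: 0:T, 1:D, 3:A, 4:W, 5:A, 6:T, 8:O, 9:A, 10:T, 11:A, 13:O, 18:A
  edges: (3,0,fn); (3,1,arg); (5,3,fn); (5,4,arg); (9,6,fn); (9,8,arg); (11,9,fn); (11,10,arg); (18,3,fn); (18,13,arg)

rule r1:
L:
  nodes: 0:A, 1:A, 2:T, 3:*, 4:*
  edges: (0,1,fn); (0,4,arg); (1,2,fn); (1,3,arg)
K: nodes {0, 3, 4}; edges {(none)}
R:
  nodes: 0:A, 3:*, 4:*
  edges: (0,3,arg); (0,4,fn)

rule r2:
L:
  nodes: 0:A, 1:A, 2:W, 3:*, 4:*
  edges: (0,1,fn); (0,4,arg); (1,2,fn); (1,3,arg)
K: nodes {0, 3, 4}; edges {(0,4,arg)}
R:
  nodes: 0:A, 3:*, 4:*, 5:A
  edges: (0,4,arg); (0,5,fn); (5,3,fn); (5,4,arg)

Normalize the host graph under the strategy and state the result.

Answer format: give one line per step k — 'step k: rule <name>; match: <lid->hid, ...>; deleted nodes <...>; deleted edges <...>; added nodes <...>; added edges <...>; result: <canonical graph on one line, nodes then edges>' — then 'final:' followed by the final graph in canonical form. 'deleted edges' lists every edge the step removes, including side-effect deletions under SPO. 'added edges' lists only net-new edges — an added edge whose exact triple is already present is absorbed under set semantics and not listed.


step 1: rule r1; match: 0->5, 1->3, 2->0, 3->1, 4->4; deleted nodes 0, 3; deleted edges (3,0,fn); (3,1,arg); (5,3,fn); (5,4,arg); (18,3,fn); added nodes (none); added edges (5,1,arg); (5,4,fn); result: nodes: 1:D, 4:W, 5:A, 6:T, 8:O, 9:A, 10:T, 11:A, 13:O, 18:A edges: (5,1,arg); (5,4,fn); (9,6,fn); (9,8,arg); (11,9,fn); (11,10,arg); (18,13,arg)
step 2: rule r1; match: 0->11, 1->9, 2->6, 3->8, 4->10; deleted nodes 6, 9; deleted edges (9,6,fn); (9,8,arg); (11,9,fn); (11,10,arg); added nodes (none); added edges (11,8,arg); (11,10,fn); result: nodes: 1:D, 4:W, 5:A, 8:O, 10:T, 11:A, 13:O, 18:A edges: (5,1,arg); (5,4,fn); (11,8,arg); (11,10,fn); (18,13,arg)
final:
nodes: 1:D, 4:W, 5:A, 8:O, 10:T, 11:A, 13:O, 18:A
edges: (5,1,arg); (5,4,fn); (11,8,arg); (11,10,fn); (18,13,arg)


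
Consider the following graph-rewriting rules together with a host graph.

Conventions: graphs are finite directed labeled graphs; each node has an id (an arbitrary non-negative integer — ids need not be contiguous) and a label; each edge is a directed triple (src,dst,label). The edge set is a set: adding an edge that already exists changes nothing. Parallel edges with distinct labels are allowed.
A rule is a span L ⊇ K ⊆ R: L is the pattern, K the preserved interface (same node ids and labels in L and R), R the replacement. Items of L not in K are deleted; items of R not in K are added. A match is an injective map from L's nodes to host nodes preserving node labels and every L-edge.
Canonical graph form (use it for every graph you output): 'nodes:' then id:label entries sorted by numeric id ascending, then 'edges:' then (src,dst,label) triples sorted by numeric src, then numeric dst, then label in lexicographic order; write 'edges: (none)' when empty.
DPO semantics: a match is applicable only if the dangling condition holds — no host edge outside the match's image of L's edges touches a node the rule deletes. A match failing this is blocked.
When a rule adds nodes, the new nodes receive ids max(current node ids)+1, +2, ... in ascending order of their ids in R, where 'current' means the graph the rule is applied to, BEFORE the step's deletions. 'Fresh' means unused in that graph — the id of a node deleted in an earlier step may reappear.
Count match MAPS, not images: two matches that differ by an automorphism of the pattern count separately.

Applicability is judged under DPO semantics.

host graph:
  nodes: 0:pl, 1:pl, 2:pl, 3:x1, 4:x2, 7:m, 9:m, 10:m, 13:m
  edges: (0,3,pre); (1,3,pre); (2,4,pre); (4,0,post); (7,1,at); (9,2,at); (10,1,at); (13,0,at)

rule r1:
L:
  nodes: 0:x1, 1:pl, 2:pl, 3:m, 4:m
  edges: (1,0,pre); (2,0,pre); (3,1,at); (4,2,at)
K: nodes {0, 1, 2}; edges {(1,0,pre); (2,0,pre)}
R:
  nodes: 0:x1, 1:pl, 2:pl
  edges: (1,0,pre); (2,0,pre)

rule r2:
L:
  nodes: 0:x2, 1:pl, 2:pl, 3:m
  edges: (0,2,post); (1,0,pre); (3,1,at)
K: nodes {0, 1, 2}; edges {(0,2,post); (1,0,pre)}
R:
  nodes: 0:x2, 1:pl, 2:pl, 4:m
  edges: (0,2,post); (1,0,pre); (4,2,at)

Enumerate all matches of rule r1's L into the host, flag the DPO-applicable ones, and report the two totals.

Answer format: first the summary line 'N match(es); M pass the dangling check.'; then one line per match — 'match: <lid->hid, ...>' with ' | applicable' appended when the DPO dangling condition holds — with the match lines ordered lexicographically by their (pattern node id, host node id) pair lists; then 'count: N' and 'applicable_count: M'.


4 match(es); 4 pass the dangling check.
match: 0->3, 1->0, 2->1, 3->13, 4->7 | applicable
match: 0->3, 1->0, 2->1, 3->13, 4->10 | applicable
match: 0->3, 1->1, 2->0, 3->7, 4->13 | applicable
match: 0->3, 1->1, 2->0, 3->10, 4->13 | applicable
count: 4
applicable_count: 4


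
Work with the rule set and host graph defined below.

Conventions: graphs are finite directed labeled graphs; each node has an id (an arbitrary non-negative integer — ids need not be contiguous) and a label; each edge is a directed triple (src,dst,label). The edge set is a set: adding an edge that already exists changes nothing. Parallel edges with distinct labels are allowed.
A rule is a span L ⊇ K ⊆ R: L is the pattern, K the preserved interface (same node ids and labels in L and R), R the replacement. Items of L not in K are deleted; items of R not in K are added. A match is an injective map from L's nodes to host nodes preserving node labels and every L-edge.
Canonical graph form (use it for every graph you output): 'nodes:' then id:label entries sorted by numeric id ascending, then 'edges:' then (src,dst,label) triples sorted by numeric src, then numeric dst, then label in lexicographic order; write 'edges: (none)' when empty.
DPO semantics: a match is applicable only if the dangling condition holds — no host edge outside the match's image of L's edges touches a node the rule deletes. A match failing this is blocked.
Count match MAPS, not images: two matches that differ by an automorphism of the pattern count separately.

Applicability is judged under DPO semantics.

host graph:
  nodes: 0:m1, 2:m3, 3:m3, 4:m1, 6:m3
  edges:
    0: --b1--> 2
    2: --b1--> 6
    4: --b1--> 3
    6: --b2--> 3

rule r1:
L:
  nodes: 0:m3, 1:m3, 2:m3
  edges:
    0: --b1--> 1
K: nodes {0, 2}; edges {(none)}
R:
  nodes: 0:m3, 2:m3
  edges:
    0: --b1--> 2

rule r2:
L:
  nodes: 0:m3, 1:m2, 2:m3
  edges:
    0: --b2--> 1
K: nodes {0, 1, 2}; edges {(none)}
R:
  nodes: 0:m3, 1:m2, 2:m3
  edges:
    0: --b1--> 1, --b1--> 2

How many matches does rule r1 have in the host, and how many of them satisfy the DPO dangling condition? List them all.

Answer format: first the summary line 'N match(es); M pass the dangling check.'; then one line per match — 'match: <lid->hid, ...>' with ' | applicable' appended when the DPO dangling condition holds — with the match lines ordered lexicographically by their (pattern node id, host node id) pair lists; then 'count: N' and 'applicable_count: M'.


1 match(es); 0 pass the dangling check.
match: 0->2, 1->6, 2->3
count: 1
applicable_count: 0


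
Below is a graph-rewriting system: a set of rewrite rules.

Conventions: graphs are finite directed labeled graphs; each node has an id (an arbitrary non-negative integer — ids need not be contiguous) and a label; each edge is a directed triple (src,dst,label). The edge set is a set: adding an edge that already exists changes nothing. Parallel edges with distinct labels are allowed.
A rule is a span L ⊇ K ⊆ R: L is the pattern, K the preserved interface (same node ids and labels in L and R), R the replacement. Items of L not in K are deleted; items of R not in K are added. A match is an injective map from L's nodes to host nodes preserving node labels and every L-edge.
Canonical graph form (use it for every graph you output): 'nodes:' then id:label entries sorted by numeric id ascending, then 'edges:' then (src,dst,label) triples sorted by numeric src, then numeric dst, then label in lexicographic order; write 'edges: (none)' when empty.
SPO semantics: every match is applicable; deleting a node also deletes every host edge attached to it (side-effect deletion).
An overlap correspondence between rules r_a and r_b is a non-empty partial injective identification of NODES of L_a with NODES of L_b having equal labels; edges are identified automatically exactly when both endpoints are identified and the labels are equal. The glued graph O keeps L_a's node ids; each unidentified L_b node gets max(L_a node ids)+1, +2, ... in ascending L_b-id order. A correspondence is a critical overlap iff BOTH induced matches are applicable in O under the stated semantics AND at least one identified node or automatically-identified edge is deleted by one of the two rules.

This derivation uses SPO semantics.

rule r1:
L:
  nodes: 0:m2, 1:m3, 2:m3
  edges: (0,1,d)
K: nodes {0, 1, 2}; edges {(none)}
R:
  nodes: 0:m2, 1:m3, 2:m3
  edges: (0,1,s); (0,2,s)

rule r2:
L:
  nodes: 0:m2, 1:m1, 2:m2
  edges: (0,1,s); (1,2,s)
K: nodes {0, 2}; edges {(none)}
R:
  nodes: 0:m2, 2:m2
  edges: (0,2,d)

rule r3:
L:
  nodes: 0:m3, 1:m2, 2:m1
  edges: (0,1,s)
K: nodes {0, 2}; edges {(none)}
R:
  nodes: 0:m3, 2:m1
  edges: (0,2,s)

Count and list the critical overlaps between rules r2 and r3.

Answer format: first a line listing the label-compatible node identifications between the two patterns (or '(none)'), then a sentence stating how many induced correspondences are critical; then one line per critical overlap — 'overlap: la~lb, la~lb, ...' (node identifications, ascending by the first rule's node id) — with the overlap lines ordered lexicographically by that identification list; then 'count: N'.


label-compatible node identifications between L(r2) and L(r3): 0~1, 1~2, 2~1
5 of the induced correspondences are critical overlaps of r2 and r3.
overlap: 0~1
overlap: 0~1, 1~2
overlap: 1~2
overlap: 1~2, 2~1
overlap: 2~1
count: 5


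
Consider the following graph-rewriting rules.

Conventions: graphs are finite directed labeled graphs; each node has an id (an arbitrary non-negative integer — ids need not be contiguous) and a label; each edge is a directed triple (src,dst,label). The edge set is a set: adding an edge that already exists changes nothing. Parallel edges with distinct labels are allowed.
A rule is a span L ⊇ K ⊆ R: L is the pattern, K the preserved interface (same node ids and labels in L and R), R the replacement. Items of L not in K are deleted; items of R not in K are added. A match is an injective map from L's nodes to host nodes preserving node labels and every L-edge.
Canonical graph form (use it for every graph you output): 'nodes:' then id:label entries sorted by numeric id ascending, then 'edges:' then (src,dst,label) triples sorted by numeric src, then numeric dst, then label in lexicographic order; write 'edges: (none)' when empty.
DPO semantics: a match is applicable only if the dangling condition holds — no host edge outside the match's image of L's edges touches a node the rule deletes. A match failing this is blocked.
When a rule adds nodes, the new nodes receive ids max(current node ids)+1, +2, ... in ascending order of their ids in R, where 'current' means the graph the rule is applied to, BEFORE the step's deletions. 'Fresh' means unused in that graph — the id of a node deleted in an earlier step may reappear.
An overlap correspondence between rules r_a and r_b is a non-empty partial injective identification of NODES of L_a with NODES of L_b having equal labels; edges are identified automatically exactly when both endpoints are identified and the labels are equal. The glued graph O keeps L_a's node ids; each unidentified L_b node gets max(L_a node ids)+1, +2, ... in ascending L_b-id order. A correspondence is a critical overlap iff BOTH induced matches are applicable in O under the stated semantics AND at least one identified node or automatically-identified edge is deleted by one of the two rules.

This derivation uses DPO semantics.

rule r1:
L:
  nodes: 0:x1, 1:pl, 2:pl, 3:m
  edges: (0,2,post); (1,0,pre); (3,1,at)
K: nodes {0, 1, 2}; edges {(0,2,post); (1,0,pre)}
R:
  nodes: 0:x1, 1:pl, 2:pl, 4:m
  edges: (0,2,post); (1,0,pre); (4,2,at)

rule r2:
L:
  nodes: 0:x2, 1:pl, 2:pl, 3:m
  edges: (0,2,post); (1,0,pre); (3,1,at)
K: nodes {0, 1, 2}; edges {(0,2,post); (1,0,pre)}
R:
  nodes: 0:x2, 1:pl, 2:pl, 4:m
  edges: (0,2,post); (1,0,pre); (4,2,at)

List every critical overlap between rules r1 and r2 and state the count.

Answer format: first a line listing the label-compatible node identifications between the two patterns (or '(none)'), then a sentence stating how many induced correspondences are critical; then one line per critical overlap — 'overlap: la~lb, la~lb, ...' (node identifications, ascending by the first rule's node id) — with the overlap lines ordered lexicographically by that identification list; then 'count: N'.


label-compatible node identifications between L(r1) and L(r2): 1~1, 1~2, 2~1, 2~2, 3~3
2 of the induced correspondences are critical overlaps of r1 and r2.
overlap: 1~1, 2~2, 3~3
overlap: 1~1, 3~3
count: 2


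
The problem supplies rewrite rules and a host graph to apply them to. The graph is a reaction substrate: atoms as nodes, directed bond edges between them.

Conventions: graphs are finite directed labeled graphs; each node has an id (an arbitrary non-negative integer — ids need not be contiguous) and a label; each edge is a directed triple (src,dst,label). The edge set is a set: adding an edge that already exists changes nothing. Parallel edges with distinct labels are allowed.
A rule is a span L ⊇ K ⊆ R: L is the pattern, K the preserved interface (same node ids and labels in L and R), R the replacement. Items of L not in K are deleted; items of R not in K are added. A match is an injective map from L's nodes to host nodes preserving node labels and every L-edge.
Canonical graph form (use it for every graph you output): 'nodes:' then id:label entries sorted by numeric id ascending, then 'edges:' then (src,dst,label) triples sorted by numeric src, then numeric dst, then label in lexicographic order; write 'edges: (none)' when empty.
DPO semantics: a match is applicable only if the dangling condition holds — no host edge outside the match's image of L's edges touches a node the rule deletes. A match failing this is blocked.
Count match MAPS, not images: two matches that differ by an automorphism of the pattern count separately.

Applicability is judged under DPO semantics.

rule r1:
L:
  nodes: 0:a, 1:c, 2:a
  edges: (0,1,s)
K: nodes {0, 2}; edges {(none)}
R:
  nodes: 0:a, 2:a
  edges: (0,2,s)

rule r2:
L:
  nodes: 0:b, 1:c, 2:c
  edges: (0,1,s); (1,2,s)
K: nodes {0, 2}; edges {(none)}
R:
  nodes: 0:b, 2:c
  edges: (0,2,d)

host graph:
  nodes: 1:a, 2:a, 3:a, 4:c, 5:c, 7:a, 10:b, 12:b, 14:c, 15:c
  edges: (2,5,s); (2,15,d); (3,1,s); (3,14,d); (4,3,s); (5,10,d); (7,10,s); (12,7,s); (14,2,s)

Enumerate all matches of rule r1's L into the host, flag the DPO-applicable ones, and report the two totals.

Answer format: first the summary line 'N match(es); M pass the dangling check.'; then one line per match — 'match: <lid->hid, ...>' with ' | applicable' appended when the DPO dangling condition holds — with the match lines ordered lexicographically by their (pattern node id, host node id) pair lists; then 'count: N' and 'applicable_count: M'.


3 match(es); 0 pass the dangling check.
match: 0->2, 1->5, 2->1
match: 0->2, 1->5, 2->3
match: 0->2, 1->5, 2->7
count: 3
applicable_count: 0
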